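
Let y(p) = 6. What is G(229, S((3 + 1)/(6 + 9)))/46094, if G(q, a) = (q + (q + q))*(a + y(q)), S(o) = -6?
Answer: 0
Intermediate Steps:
G(q, a) = 3*q*(6 + a) (G(q, a) = (q + (q + q))*(a + 6) = (q + 2*q)*(6 + a) = (3*q)*(6 + a) = 3*q*(6 + a))
G(229, S((3 + 1)/(6 + 9)))/46094 = (3*229*(6 - 6))/46094 = (3*229*0)*(1/46094) = 0*(1/46094) = 0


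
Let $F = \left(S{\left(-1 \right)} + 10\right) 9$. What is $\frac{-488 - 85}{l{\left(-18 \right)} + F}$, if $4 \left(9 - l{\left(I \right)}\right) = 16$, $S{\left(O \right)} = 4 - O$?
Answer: $- \frac{573}{140} \approx -4.0929$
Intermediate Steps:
$l{\left(I \right)} = 5$ ($l{\left(I \right)} = 9 - 4 = 5$)
$F = 135$ ($F = \left(\left(4 - -1\right) + 10\right) 9 = \left(\left(4 + 1\right) + 10\right) 9 = \left(5 + 10\right) 9 = 15 \cdot 9 = 135$)
$\frac{-488 - 85}{l{\left(-18 \right)} + F} = \frac{-488 - 85}{5 + 135} = - \frac{573}{140}$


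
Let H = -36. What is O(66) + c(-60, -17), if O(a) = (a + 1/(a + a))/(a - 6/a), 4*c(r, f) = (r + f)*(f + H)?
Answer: 2221222/2175 ≈ 1021.3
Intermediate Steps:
c(r, f) = (-36 + f)*(f + r)/4 (c(r, f) = ((r + f)*(f - 36))/4 = ((f + r)*(-36 + f))/4 = ((-36 + f)*(f + r))/4 = (-36 + f)*(f + r)/4)
O(a) = (a + 1/(2*a))/(a - 6/a)
O(66) + c(-60, -17) = (½ + 66²)/(-6 + 66²) + (-9*(-17) - 9*(-60) + (¼)*(-17)² + (¼)*(-17)*(-60)) = (½ + 4356)/(-6 + 4356) + (153 + 540 + (¼)*289 + 255) = (8713/2)/4350 + (153 + 540 + 289/4 + 255) = (1/4350)*(8713/2) + 4081/4 = 8713/8700 + 4081/4 = 2221222/2175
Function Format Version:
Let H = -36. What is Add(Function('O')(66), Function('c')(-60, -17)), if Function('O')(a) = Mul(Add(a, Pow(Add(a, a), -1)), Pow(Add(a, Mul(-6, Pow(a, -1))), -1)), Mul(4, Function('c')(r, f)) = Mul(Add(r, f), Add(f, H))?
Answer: Rational(2221222, 2175) ≈ 1021.3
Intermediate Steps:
Function('c')(r, f) = Mul(Rational(1, 4), Add(-36, f), Add(f, r)) (Function('c')(r, f) = Mul(Rational(1, 4), Mul(Add(r, f), Add(f, -36))) = Mul(Rational(1, 4), Mul(Add(f, r), Add(-36, f))) = Mul(Rational(1, 4), Mul(Add(-36, f), Add(f, r))) = Mul(Rational(1, 4), Add(-36, f), Add(f, r)))
Function('O')(a) = Mul(Pow(Add(a, Mul(-6, Pow(a, -1))), -1), Add(a, Mul(Rational(1, 2), Pow(a, -1)))) (Function('O')(a) = Mul(Add(a, Pow(Mul(2, a), -1)), Pow(Add(a, Mul(-6, Pow(a, -1))), -1)) = Mul(Add(a, Mul(Rational(1, 2), Pow(a, -1))), Pow(Add(a, Mul(-6, Pow(a, -1))), -1)) = Mul(Pow(Add(a, Mul(-6, Pow(a, -1))), -1), Add(a, Mul(Rational(1, 2), Pow(a, -1)))))
Add(Function('O')(66), Function('c')(-60, -17)) = Add(Mul(Pow(Add(-6, Pow(66, 2)), -1), Add(Rational(1, 2), Pow(66, 2))), Add(Mul(-9, -17), Mul(-9, -60), Mul(Rational(1, 4), Pow(-17, 2)), Mul(Rational(1, 4), -17, -60))) = Add(Mul(Pow(Add(-6, 4356), -1), Add(Rational(1, 2), 4356)), Add(153, 540, Mul(Rational(1, 4), 289), 255)) = Add(Mul(Pow(4350, -1), Rational(8713, 2)), Add(153, 540, Rational(289, 4), 255)) = Add(Mul(Rational(1, 4350), Rational(8713, 2)), Rational(4081, 4)) = Add(Rational(8713, 8700), Rational(4081, 4)) = Rational(2221222, 2175)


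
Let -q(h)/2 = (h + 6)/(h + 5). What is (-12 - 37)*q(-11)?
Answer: 245/3 ≈ 81.667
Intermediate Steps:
q(h) = -2*(6 + h)/(5 + h) (q(h) = -2*(h + 6)/(h + 5) = -2*(6 + h)/(5 + h))
(-12 - 37)*q(-11) = (-12 - 37)*(2*(-6 - 1*(-11))/(5 - 11)) = -98*(-6 + 11)/(-6) = -98*(-1)*5/6 = -49*(-5/3) = 245/3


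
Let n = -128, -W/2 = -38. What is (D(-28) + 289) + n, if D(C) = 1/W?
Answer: 12237/76 ≈ 161.01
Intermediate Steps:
W = 76 (W = -2*(-38) = 76)
D(C) = 1/76
(D(-28) + 289) + n = (1/76 + 289) - 128 = 21965/76 - 128 = 12237/76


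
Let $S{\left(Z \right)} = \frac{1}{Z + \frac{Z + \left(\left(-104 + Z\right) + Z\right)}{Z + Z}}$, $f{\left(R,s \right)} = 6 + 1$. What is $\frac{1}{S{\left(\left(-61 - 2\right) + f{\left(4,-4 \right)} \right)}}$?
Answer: $- \frac{375}{7} \approx -53.571$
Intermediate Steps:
$f{\left(R,s \right)} = 7$
$S{\left(Z \right)} = \frac{1}{Z + \frac{-104 + 3 Z}{2 Z}}$ ($S{\left(Z \right)} = \frac{1}{Z + \frac{Z + \left(-104 + 2 Z\right)}{2 Z}} = \frac{1}{Z + \left(-104 + 3 Z\right) \frac{1}{2 Z}} = \frac{1}{Z + \frac{-104 + 3 Z}{2 Z}}$)
$\frac{1}{S{\left(\left(-61 - 2\right) + f{\left(4,-4 \right)} \right)}} = \frac{1}{2 \left(\left(-61 - 2\right) + 7\right) \frac{1}{-104 + 2 \left(\left(-61 - 2\right) + 7\right)^{2} + 3 \left(\left(-61 - 2\right) + 7\right)}} = \frac{1}{2 \left(-63 + 7\right) \frac{1}{-104 + 2 \left(-63 + 7\right)^{2} + 3 \left(-63 + 7\right)}} = \frac{1}{2 \left(-56\right) \frac{1}{-104 + 2 \left(-56\right)^{2} + 3 \left(-56\right)}} = \frac{1}{2 \left(-56\right) \frac{1}{-104 + 2 \cdot 3136 - 168}} = \frac{1}{2 \left(-56\right) \frac{1}{-104 + 6272 - 168}} = \frac{1}{2 \left(-56\right) \frac{1}{6000}} = \frac{1}{- \frac{7}{375}} = - \frac{375}{7}$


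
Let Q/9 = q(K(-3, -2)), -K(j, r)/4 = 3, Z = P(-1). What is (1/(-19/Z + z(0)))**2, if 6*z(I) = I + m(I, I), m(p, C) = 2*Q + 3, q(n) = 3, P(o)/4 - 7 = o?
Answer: 576/43681 ≈ 0.013187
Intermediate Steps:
P(o) = 28 + 4*o
Z = 24 (Z = 28 + 4*(-1) = 28 - 4 = 24)
K(j, r) = -12 (K(j, r) = -4*3 = -12)
Q = 27 (Q = 9*3 = 27)
m(p, C) = 57 (m(p, C) = 2*27 + 3 = 54 + 3 = 57)
z(I) = 19/2 + I/6 (z(I) = (I + 57)/6 = (57 + I)/6 = 19/2 + I/6)
(1/(-19/Z + z(0)))**2 = (1/(-19/24 + (19/2 + (1/6)*0)))**2 = (1/(-19*1/24 + (19/2 + 0)))**2 = (1/(-19/24 + 19/2))**2 = (1/(209/24))**2 = (24/209)**2 = 576/43681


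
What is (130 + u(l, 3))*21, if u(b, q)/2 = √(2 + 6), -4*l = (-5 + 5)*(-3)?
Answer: 2730 + 84*√2 ≈ 2848.8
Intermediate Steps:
l = 0 (l = -(-5 + 5)*(-3)/4 = -0*(-3) = -¼*0 = 0)
u(b, q) = 4*√2 (u(b, q) = 2*√(2 + 6) = 2*√8 = 2*(2*√2) = 4*√2)
(130 + u(l, 3))*21 = (130 + 4*√2)*21 = 2730 + 84*√2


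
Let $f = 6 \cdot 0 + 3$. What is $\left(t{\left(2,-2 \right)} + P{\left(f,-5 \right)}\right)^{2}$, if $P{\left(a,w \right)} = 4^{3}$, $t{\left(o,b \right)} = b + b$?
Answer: $3600$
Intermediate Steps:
$t{\left(o,b \right)} = 2 b$
$f = 3$ ($f = 0 + 3 = 3$)
$P{\left(a,w \right)} = 64$
$\left(t{\left(2,-2 \right)} + P{\left(f,-5 \right)}\right)^{2} = \left(2 \left(-2\right) + 64\right)^{2} = \left(-4 + 64\right)^{2} = 60^{2} = 3600$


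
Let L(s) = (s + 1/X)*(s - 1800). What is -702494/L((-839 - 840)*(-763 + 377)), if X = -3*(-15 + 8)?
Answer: -7376187/4398022591325 ≈ -1.6772e-6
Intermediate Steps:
X = 21 (X = -3*(-7) = 21)
L(s) = (-1800 + s)*(1/21 + s) (L(s) = (s + 1/21)*(s - 1800) = (s + 1/21)*(-1800 + s) = (1/21 + s)*(-1800 + s) = (-1800 + s)*(1/21 + s))
-702494/L((-839 - 840)*(-763 + 377)) = -702494/(-600/7 + ((-839 - 840)*(-763 + 377))/21 + ((-839 - 840)*(-763 + 377))*(-1800 + (-839 - 840)*(-763 + 377))) = -702494/(-600/7 + (-1679*(-386))/21 + (-1679*(-386))*(-1800 - 1679*(-386))) = -702494/(-600/7 + (1/21)*648094 + 648094*(-1800 + 648094)) = -702494/(-600/7 + 648094/21 + 648094*646294) = -702494/(-600/7 + 648094/21 + 418859263636) = -702494/8796045182650/21 = -702494*21/8796045182650 = -7376187/4398022591325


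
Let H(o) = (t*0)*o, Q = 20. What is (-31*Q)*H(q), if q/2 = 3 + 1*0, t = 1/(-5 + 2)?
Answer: 0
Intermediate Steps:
t = -⅓ (t = 1/(-3) = -⅓ ≈ -0.33333)
q = 6 (q = 2*(3 + 1*0) = 2*(3 + 0) = 2*3 = 6)
H(o) = 0 (H(o) = (-⅓*0)*o = 0*o = 0)
(-31*Q)*H(q) = -31*20*0 = -620*0 = 0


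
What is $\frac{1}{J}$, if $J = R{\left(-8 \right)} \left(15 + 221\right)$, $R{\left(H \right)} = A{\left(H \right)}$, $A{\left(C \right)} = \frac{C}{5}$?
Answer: $- \frac{5}{1888} \approx -0.0026483$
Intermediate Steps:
$A{\left(C \right)} = \frac{C}{5}$ ($A{\left(C \right)} = C \frac{1}{5} = \frac{C}{5}$)
$R{\left(H \right)} = \frac{H}{5}$
$J = - \frac{1888}{5}$ ($J = \frac{1}{5} \left(-8\right) \left(15 + 221\right) = \left(- \frac{8}{5}\right) 236 = - \frac{1888}{5} \approx -377.6$)
$\frac{1}{J} = \frac{1}{- \frac{1888}{5}} = - \frac{5}{1888}$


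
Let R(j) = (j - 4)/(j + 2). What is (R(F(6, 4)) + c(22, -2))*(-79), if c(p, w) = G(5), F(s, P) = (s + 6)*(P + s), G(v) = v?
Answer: -28677/61 ≈ -470.11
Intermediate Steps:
F(s, P) = (6 + s)*(P + s)
c(p, w) = 5
R(j) = (-4 + j)/(2 + j)
(R(F(6, 4)) + c(22, -2))*(-79) = ((-4 + (6**2 + 6*4 + 6*6 + 4*6))/(2 + (6**2 + 6*4 + 6*6 + 4*6)) + 5)*(-79) = ((-4 + (36 + 24 + 36 + 24))/(2 + (36 + 24 + 36 + 24)) + 5)*(-79) = ((-4 + 120)/(2 + 120) + 5)*(-79) = (116/122 + 5)*(-79) = ((1/122)*116 + 5)*(-79) = (58/61 + 5)*(-79) = (363/61)*(-79) = -28677/61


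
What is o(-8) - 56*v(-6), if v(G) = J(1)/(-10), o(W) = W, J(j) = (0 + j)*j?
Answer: -12/5 ≈ -2.4000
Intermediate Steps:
J(j) = j**2 (J(j) = j*j = j**2)
v(G) = -1/10 (v(G) = 1**2/(-10) = 1*(-1/10) = -1/10)
o(-8) - 56*v(-6) = -8 - 56*(-1/10) = -8 + 28/5 = -12/5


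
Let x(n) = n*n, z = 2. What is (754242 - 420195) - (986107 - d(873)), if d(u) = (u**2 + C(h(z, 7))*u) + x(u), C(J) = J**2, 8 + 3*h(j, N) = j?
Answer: 875690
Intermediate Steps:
h(j, N) = -8/3 + j/3
x(n) = n**2
d(u) = 2*u**2 + 4*u (d(u) = (u**2 + (-8/3 + (1/3)*2)**2*u) + u**2 = (u**2 + (-8/3 + 2/3)**2*u) + u**2 = (u**2 + (-2)**2*u) + u**2 = (u**2 + 4*u) + u**2 = 2*u**2 + 4*u)
(754242 - 420195) - (986107 - d(873)) = (754242 - 420195) - (986107 - 2*873*(2 + 873)) = 334047 - (986107 - 2*873*875) = 334047 - (986107 - 1*1527750) = 334047 - (986107 - 1527750) = 334047 - 1*(-541643) = 334047 + 541643 = 875690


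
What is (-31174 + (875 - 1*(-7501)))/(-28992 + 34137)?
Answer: -22798/5145 ≈ -4.4311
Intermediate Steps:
(-31174 + (875 - 1*(-7501)))/(-28992 + 34137) = (-31174 + (875 + 7501))/5145 = (-31174 + 8376)*(1/5145) = -22798*1/5145 = -22798/5145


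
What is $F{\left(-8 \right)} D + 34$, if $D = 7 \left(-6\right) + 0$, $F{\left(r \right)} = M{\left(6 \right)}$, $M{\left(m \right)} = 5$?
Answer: $-176$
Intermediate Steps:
$F{\left(r \right)} = 5$
$D = -42$ ($D = -42 + 0 = -42$)
$F{\left(-8 \right)} D + 34 = 5 \left(-42\right) + 34 = -210 + 34 = -176$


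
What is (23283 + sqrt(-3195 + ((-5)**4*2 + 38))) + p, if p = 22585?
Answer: 45868 + I*sqrt(1907) ≈ 45868.0 + 43.669*I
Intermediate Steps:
(23283 + sqrt(-3195 + ((-5)**4*2 + 38))) + p = (23283 + sqrt(-3195 + ((-5)**4*2 + 38))) + 22585 = (23283 + sqrt(-3195 + (625*2 + 38))) + 22585 = (23283 + sqrt(-3195 + (1250 + 38))) + 22585 = (23283 + sqrt(-3195 + 1288)) + 22585 = (23283 + sqrt(-1907)) + 22585 = (23283 + I*sqrt(1907)) + 22585 = 45868 + I*sqrt(1907)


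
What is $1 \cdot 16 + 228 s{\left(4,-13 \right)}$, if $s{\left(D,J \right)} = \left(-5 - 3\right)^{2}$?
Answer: $14608$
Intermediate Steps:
$s{\left(D,J \right)} = 64$ ($s{\left(D,J \right)} = \left(-8\right)^{2} = 64$)
$1 \cdot 16 + 228 s{\left(4,-13 \right)} = 1 \cdot 16 + 228 \cdot 64 = 16 + 14592 = 14608$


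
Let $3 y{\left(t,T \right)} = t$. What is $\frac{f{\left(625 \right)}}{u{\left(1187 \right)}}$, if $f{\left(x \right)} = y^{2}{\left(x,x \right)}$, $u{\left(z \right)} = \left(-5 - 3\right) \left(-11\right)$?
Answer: $\frac{390625}{792} \approx 493.21$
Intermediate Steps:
$y{\left(t,T \right)} = \frac{t}{3}$
$u{\left(z \right)} = 88$ ($u{\left(z \right)} = \left(-8\right) \left(-11\right) = 88$)
$f{\left(x \right)} = \frac{x^{2}}{9}$ ($f{\left(x \right)} = \left(\frac{x}{3}\right)^{2} = \frac{x^{2}}{9}$)
$\frac{f{\left(625 \right)}}{u{\left(1187 \right)}} = \frac{\frac{1}{9} \cdot 625^{2}}{88} = \frac{1}{9} \cdot 390625 \cdot \frac{1}{88} = \frac{390625}{9} \cdot \frac{1}{88} = \frac{390625}{792}$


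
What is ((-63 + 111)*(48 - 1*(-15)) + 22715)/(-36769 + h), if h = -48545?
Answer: -25739/85314 ≈ -0.30170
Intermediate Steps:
((-63 + 111)*(48 - 1*(-15)) + 22715)/(-36769 + h) = ((-63 + 111)*(48 - 1*(-15)) + 22715)/(-36769 - 48545) = (48*(48 + 15) + 22715)/(-85314) = (48*63 + 22715)*(-1/85314) = (3024 + 22715)*(-1/85314) = 25739*(-1/85314) = -25739/85314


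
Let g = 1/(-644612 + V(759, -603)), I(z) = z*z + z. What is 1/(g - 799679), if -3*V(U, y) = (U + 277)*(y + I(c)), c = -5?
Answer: -1329848/1063451518795 ≈ -1.2505e-6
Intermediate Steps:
I(z) = z + z² (I(z) = z² + z = z + z²)
V(U, y) = -(20 + y)*(277 + U)/3 (V(U, y) = -(U + 277)*(y - 5*(1 - 5))/3 = -(277 + U)*(y - 5*(-4))/3 = -(277 + U)*(y + 20)/3 = -(277 + U)*(20 + y)/3 = -(20 + y)*(277 + U)/3)
g = -3/1329848 (g = 1/(-644612 + (-5540/3 - 277/3*(-603) - 20/3*759 - ⅓*759*(-603))) = 1/(-644612 + (-5540/3 + 55677 - 5060 + 152559)) = 1/(-644612 + 603988/3) = 1/(-1329848/3) = -3/1329848 ≈ -2.2559e-6)
1/(g - 799679) = 1/(-3/1329848 - 799679) = 1/(-1063451518795/1329848) = -1329848/1063451518795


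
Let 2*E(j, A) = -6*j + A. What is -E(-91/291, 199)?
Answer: -19485/194 ≈ -100.44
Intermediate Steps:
E(j, A) = A/2 - 3*j (E(j, A) = (-6*j + A)/2 = (A - 6*j)/2 = A/2 - 3*j)
-E(-91/291, 199) = -((1/2)*199 - (-273)/291) = -(199/2 - (-273)/291) = -(199/2 - 3*(-91/291)) = -(199/2 + 91/97) = -1*19485/194 = -19485/194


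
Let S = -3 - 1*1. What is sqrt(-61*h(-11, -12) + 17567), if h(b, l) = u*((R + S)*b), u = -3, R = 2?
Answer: sqrt(21593) ≈ 146.95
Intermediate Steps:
S = -4 (S = -3 - 1 = -4)
h(b, l) = 6*b (h(b, l) = -3*(2 - 4)*b = -(-6)*b = 6*b)
sqrt(-61*h(-11, -12) + 17567) = sqrt(-366*(-11) + 17567) = sqrt(-61*(-66) + 17567) = sqrt(4026 + 17567) = sqrt(21593)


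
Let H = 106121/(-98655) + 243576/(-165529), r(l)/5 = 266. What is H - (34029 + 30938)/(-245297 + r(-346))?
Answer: -534537991938694/234355611416745 ≈ -2.2809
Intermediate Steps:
r(l) = 1330 (r(l) = 5*266 = 1330)
H = -2446829017/960603735 (H = 106121*(-1/98655) + 243576*(-1/165529) = -106121/98655 - 14328/9737 = -2446829017/960603735 ≈ -2.5472)
H - (34029 + 30938)/(-245297 + r(-346)) = -2446829017/960603735 - (34029 + 30938)/(-245297 + 1330) = -2446829017/960603735 - 64967/(-243967) = -2446829017/960603735 - 64967*(-1)/243967 = -2446829017/960603735 - 1*(-64967/243967) = -2446829017/960603735 + 64967/243967 = -534537991938694/234355611416745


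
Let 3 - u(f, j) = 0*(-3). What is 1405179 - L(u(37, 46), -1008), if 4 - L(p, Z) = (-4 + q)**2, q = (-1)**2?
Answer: 1405184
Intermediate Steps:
q = 1
u(f, j) = 3 (u(f, j) = 3 - 0*(-3) = 3 - 1*0 = 3 + 0 = 3)
L(p, Z) = -5 (L(p, Z) = 4 - (-4 + 1)**2 = 4 - 1*(-3)**2 = 4 - 1*9 = 4 - 9 = -5)
1405179 - L(u(37, 46), -1008) = 1405179 - 1*(-5) = 1405179 + 5 = 1405184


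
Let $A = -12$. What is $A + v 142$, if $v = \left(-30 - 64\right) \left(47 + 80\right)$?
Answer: $-1695208$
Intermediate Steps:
$v = -11938$ ($v = \left(-94\right) 127 = -11938$)
$A + v 142 = -12 - 1695196 = -1695208$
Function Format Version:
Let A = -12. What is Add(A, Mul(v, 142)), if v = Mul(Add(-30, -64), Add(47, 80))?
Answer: -1695208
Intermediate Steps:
v = -11938 (v = Mul(-94, 127) = -11938)
Add(A, Mul(v, 142)) = Add(-12, Mul(-11938, 142)) = Add(-12, -1695196) = -1695208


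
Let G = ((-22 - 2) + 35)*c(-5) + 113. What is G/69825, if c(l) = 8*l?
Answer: -109/23275 ≈ -0.0046831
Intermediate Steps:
G = -327 (G = ((-22 - 2) + 35)*(8*(-5)) + 113 = (-24 + 35)*(-40) + 113 = 11*(-40) + 113 = -440 + 113 = -327)
G/69825 = -327/69825 = -327*1/69825 = -109/23275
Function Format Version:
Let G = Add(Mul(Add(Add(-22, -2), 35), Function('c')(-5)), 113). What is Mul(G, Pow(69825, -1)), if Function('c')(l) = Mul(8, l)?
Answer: Rational(-109, 23275) ≈ -0.0046831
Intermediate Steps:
G = -327 (G = Add(Mul(Add(Add(-22, -2), 35), Mul(8, -5)), 113) = Add(Mul(Add(-24, 35), -40), 113) = Add(Mul(11, -40), 113) = Add(-440, 113) = -327)
Mul(G, Pow(69825, -1)) = Mul(-327, Pow(69825, -1)) = Mul(-327, Rational(1, 69825)) = Rational(-109, 23275)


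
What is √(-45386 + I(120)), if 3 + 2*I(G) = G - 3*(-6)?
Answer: I*√181274/2 ≈ 212.88*I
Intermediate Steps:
I(G) = 15/2 + G/2 (I(G) = -3/2 + (G - 3*(-6))/2 = -3/2 + (G + 18)/2 = -3/2 + (18 + G)/2 = -3/2 + (9 + G/2) = 15/2 + G/2)
√(-45386 + I(120)) = √(-45386 + (15/2 + (½)*120)) = √(-45386 + (15/2 + 60)) = √(-45386 + 135/2) = √(-90637/2) = I*√181274/2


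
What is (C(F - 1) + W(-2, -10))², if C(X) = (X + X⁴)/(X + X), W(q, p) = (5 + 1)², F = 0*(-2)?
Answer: 1296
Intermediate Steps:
F = 0
W(q, p) = 36 (W(q, p) = 6² = 36)
C(X) = (X + X⁴)/(2*X) (C(X) = (X + X⁴)/((2*X)) = (X + X⁴)*(1/(2*X)) = (X + X⁴)/(2*X))
(C(F - 1) + W(-2, -10))² = ((½ + (0 - 1)³/2) + 36)² = ((½ + (½)*(-1)³) + 36)² = ((½ + (½)*(-1)) + 36)² = ((½ - ½) + 36)² = (0 + 36)² = 36² = 1296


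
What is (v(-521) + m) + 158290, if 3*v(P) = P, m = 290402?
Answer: 1345555/3 ≈ 4.4852e+5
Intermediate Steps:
v(P) = P/3
(v(-521) + m) + 158290 = ((1/3)*(-521) + 290402) + 158290 = (-521/3 + 290402) + 158290 = 870685/3 + 158290 = 1345555/3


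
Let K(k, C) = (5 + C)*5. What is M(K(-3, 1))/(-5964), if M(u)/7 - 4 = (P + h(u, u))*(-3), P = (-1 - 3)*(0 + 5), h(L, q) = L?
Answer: 13/426 ≈ 0.030516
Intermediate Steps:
P = -20 (P = -4*5 = -20)
K(k, C) = 25 + 5*C
M(u) = 448 - 21*u (M(u) = 28 + 7*((-20 + u)*(-3)) = 28 + 7*(60 - 3*u) = 28 + (420 - 21*u) = 448 - 21*u)
M(K(-3, 1))/(-5964) = (448 - 21*(25 + 5*1))/(-5964) = (448 - 21*(25 + 5))*(-1/5964) = (448 - 21*30)*(-1/5964) = (448 - 630)*(-1/5964) = -182*(-1/5964) = 13/426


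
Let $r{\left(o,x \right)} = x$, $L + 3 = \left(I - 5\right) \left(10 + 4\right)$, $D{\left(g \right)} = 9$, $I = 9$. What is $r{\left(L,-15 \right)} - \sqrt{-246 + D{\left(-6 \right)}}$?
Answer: $-15 - i \sqrt{237} \approx -15.0 - 15.395 i$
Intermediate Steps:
$L = 53$ ($L = -3 + \left(9 - 5\right) \left(10 + 4\right) = -3 + 4 \cdot 14 = -3 + 56 = 53$)
$r{\left(L,-15 \right)} - \sqrt{-246 + D{\left(-6 \right)}} = -15 - \sqrt{-246 + 9} = -15 - \sqrt{-237} = -15 - i \sqrt{237}$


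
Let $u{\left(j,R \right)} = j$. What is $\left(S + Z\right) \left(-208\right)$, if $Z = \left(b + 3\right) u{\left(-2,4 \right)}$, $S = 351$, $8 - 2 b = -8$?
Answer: $-68432$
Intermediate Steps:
$b = 8$ ($b = 4 - -4 = 4 + 4 = 8$)
$Z = -22$ ($Z = \left(8 + 3\right) \left(-2\right) = 11 \left(-2\right) = -22$)
$\left(S + Z\right) \left(-208\right) = \left(351 - 22\right) \left(-208\right) = 329 \left(-208\right) = -68432$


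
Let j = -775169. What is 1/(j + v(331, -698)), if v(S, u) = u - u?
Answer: -1/775169 ≈ -1.2900e-6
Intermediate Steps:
v(S, u) = 0
1/(j + v(331, -698)) = 1/(-775169 + 0) = 1/(-775169) = -1/775169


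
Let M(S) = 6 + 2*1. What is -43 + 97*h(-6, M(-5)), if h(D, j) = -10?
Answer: -1013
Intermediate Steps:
M(S) = 8 (M(S) = 6 + 2 = 8)
-43 + 97*h(-6, M(-5)) = -43 + 97*(-10) = -43 - 970 = -1013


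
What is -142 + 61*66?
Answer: 3884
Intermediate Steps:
-142 + 61*66 = -142 + 4026 = 3884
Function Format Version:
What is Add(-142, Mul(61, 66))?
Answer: 3884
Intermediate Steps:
Add(-142, Mul(61, 66)) = Add(-142, 4026) = 3884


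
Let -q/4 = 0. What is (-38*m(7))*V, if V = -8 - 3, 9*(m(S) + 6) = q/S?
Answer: -2508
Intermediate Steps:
q = 0 (q = -4*0 = 0)
m(S) = -6 (m(S) = -6 + (0/S)/9 = -6 + (1/9)*0 = -6 + 0 = -6)
V = -11
(-38*m(7))*V = -38*(-6)*(-11) = 228*(-11) = -2508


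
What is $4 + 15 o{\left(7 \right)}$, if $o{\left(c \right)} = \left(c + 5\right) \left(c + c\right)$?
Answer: $2524$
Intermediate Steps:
$o{\left(c \right)} = 2 c \left(5 + c\right)$ ($o{\left(c \right)} = \left(5 + c\right) 2 c = 2 c \left(5 + c\right)$)
$4 + 15 o{\left(7 \right)} = 4 + 15 \cdot 2 \cdot 7 \left(5 + 7\right) = 4 + 15 \cdot 2 \cdot 7 \cdot 12 = 4 + 15 \cdot 168 = 4 + 2520 = 2524$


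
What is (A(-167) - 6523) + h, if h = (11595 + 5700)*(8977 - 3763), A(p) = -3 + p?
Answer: 90169437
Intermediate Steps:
h = 90176130 (h = 17295*5214 = 90176130)
(A(-167) - 6523) + h = ((-3 - 167) - 6523) + 90176130 = (-170 - 6523) + 90176130 = -6693 + 90176130 = 90169437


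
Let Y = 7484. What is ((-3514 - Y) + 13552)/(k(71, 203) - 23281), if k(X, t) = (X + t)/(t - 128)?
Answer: -191550/1745801 ≈ -0.10972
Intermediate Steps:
k(X, t) = (X + t)/(-128 + t)
((-3514 - Y) + 13552)/(k(71, 203) - 23281) = ((-3514 - 1*7484) + 13552)/((71 + 203)/(-128 + 203) - 23281) = ((-3514 - 7484) + 13552)/(274/75 - 23281) = (-10998 + 13552)/((1/75)*274 - 23281) = 2554/(274/75 - 23281) = 2554/(-1745801/75) = 2554*(-75/1745801) = -191550/1745801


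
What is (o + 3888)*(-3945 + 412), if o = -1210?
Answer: -9461374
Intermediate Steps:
(o + 3888)*(-3945 + 412) = (-1210 + 3888)*(-3945 + 412) = 2678*(-3533) = -9461374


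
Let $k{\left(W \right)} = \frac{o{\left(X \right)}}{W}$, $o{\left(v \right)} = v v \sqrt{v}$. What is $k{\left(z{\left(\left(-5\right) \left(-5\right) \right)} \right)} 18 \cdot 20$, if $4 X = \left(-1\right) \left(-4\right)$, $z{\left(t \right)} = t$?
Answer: $\frac{72}{5} \approx 14.4$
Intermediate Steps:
$X = 1$ ($X = \frac{\left(-1\right) \left(-4\right)}{4} = \frac{1}{4} \cdot 4 = 1$)
$o{\left(v \right)} = v^{\frac{5}{2}}$ ($o{\left(v \right)} = v^{2} \sqrt{v} = v^{\frac{5}{2}}$)
$k{\left(W \right)} = \frac{1}{W}$ ($k{\left(W \right)} = \frac{1^{\frac{5}{2}}}{W} = 1 \frac{1}{W} = \frac{1}{W}$)
$k{\left(z{\left(\left(-5\right) \left(-5\right) \right)} \right)} 18 \cdot 20 = \frac{1}{\left(-5\right) \left(-5\right)} 18 \cdot 20 = \frac{1}{25} \cdot 18 \cdot 20 = \frac{18}{25} \cdot 20 = \frac{72}{5}$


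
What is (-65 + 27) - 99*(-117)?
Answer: 11545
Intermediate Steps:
(-65 + 27) - 99*(-117) = -38 + 11583 = 11545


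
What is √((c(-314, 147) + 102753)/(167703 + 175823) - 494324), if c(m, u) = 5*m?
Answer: I*√58335196179459766/343526 ≈ 703.08*I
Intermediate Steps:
√((c(-314, 147) + 102753)/(167703 + 175823) - 494324) = √((5*(-314) + 102753)/(167703 + 175823) - 494324) = √((-1570 + 102753)/343526 - 494324) = √(101183*(1/343526) - 494324) = √(101183/343526 - 494324) = √(-169813045241/343526) = I*√58335196179459766/343526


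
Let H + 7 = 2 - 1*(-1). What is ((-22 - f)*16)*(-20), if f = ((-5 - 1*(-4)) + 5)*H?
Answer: 1920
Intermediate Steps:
H = -4 (H = -7 + (2 - 1*(-1)) = -7 + (2 + 1) = -7 + 3 = -4)
f = -16 (f = ((-5 - 1*(-4)) + 5)*(-4) = ((-5 + 4) + 5)*(-4) = (-1 + 5)*(-4) = 4*(-4) = -16)
((-22 - f)*16)*(-20) = ((-22 - 1*(-16))*16)*(-20) = ((-22 + 16)*16)*(-20) = -6*16*(-20) = -96*(-20) = 1920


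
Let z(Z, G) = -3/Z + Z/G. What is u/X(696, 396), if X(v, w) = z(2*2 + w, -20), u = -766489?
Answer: 306595600/8003 ≈ 38310.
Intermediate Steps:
X(v, w) = -1/5 - 3/(4 + w) - w/20 (X(v, w) = -3/(2*2 + w) + (2*2 + w)/(-20) = -3/(4 + w) + (4 + w)*(-1/20) = -3/(4 + w) + (-1/5 - w/20) = -1/5 - 3/(4 + w) - w/20)
u/X(696, 396) = -766489*20*(4 + 396)/(-60 - (4 + 396)**2) = -766489*8000/(-60 - 1*400**2) = -766489*8000/(-60 - 1*160000) = -766489*8000/(-60 - 160000) = -766489/((1/20)*(1/400)*(-160060)) = -766489/(-8003/400) = -766489*(-400/8003) = 306595600/8003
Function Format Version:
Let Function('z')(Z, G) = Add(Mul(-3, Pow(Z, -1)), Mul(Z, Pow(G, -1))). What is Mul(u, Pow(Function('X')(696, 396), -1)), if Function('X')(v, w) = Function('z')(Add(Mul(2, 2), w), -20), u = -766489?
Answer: Rational(306595600, 8003) ≈ 38310.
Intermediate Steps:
Function('X')(v, w) = Add(Rational(-1, 5), Mul(-3, Pow(Add(4, w), -1)), Mul(Rational(-1, 20), w)) (Function('X')(v, w) = Add(Mul(-3, Pow(Add(Mul(2, 2), w), -1)), Mul(Add(Mul(2, 2), w), Pow(-20, -1))) = Add(Mul(-3, Pow(Add(4, w), -1)), Mul(Add(4, w), Rational(-1, 20))) = Add(Mul(-3, Pow(Add(4, w), -1)), Add(Rational(-1, 5), Mul(Rational(-1, 20), w))) = Add(Rational(-1, 5), Mul(-3, Pow(Add(4, w), -1)), Mul(Rational(-1, 20), w)))
Mul(u, Pow(Function('X')(696, 396), -1)) = Mul(-766489, Pow(Mul(Rational(1, 20), Pow(Add(4, 396), -1), Add(-60, Mul(-1, Pow(Add(4, 396), 2)))), -1)) = Mul(-766489, Pow(Mul(Rational(1, 20), Pow(400, -1), Add(-60, Mul(-1, Pow(400, 2)))), -1)) = Mul(-766489, Pow(Mul(Rational(1, 20), Rational(1, 400), Add(-60, Mul(-1, 160000))), -1)) = Mul(-766489, Pow(Mul(Rational(1, 20), Rational(1, 400), Add(-60, -160000)), -1)) = Mul(-766489, Pow(Mul(Rational(1, 20), Rational(1, 400), -160060), -1)) = Mul(-766489, Pow(Rational(-8003, 400), -1)) = Mul(-766489, Rational(-400, 8003)) = Rational(306595600, 8003)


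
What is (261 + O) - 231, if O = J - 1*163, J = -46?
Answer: -179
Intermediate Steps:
O = -209 (O = -46 - 1*163 = -46 - 163 = -209)
(261 + O) - 231 = (261 - 209) - 231 = 52 - 231 = -179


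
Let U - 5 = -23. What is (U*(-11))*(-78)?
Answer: -15444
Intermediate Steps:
U = -18 (U = 5 - 23 = -18)
(U*(-11))*(-78) = -18*(-11)*(-78) = 198*(-78) = -15444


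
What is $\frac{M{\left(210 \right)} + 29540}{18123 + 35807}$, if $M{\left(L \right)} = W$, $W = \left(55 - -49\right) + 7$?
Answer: $\frac{29651}{53930} \approx 0.54981$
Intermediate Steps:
$W = 111$ ($W = \left(55 + 49\right) + 7 = 104 + 7 = 111$)
$M{\left(L \right)} = 111$
$\frac{M{\left(210 \right)} + 29540}{18123 + 35807} = \frac{111 + 29540}{18123 + 35807} = \frac{29651}{53930}$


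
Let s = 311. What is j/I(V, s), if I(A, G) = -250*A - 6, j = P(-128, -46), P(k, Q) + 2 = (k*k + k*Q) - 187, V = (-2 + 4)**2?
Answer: -22083/1006 ≈ -21.951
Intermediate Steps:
V = 4 (V = 2**2 = 4)
P(k, Q) = -189 + k**2 + Q*k (P(k, Q) = -2 + ((k*k + k*Q) - 187) = -2 + ((k**2 + Q*k) - 187) = -2 + (-187 + k**2 + Q*k) = -189 + k**2 + Q*k)
j = 22083 (j = -189 + (-128)**2 - 46*(-128) = -189 + 16384 + 5888 = 22083)
I(A, G) = -6 - 250*A
j/I(V, s) = 22083/(-6 - 250*4) = 22083/(-6 - 1000) = 22083/(-1006) = 22083*(-1/1006) = -22083/1006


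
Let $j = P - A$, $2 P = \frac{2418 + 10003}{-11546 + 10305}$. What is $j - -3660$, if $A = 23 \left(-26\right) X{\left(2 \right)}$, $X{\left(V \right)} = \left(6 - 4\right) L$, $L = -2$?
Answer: $\frac{3134755}{2482} \approx 1263.0$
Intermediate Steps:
$X{\left(V \right)} = -4$ ($X{\left(V \right)} = \left(6 - 4\right) \left(-2\right) = 2 \left(-2\right) = -4$)
$P = - \frac{12421}{2482}$ ($P = \frac{\left(2418 + 10003\right) \frac{1}{-11546 + 10305}}{2} = \frac{12421 \frac{1}{-1241}}{2} = \frac{12421 \left(- \frac{1}{1241}\right)}{2} = \frac{1}{2} \left(- \frac{12421}{1241}\right) = - \frac{12421}{2482} \approx -5.0044$)
$A = 2392$ ($A = 23 \left(-26\right) \left(-4\right) = \left(-598\right) \left(-4\right) = 2392$)
$j = - \frac{5949365}{2482}$ ($j = - \frac{12421}{2482} - 2392 = - \frac{5949365}{2482} \approx -2397.0$)
$j - -3660 = - \frac{5949365}{2482} - -3660 = - \frac{5949365}{2482} + 3660 = \frac{3134755}{2482}$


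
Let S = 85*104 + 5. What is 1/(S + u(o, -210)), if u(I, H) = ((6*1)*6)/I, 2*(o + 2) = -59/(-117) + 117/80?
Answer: 19031/167655275 ≈ 0.00011351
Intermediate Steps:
o = -19031/18720 (o = -2 + (-59/(-117) + 117/80)/2 = -2 + (-59*(-1/117) + 117*(1/80))/2 = -2 + (59/117 + 117/80)/2 = -2 + (1/2)*(18409/9360) = -2 + 18409/18720 = -19031/18720 ≈ -1.0166)
u(I, H) = 36/I (u(I, H) = (6*6)/I = 36/I)
S = 8845 (S = 8840 + 5 = 8845)
1/(S + u(o, -210)) = 1/(8845 + 36/(-19031/18720)) = 1/(8845 + 36*(-18720/19031)) = 1/(8845 - 673920/19031) = 1/(167655275/19031) = 19031/167655275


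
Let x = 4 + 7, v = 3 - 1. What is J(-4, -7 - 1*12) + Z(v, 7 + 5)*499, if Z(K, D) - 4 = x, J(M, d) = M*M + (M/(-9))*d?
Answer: 67433/9 ≈ 7492.6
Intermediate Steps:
J(M, d) = M**2 - M*d/9 (J(M, d) = M**2 + (M*(-1/9))*d = M**2 + (-M/9)*d = M**2 - M*d/9)
v = 2
x = 11
Z(K, D) = 15 (Z(K, D) = 4 + 11 = 15)
J(-4, -7 - 1*12) + Z(v, 7 + 5)*499 = (1/9)*(-4)*(-(-7 - 1*12) + 9*(-4)) + 15*499 = (1/9)*(-4)*(-(-7 - 12) - 36) + 7485 = (1/9)*(-4)*(-1*(-19) - 36) + 7485 = (1/9)*(-4)*(19 - 36) + 7485 = (1/9)*(-4)*(-17) + 7485 = 68/9 + 7485 = 67433/9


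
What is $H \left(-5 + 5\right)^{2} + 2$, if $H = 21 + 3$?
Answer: $2$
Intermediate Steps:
$H = 24$
$H \left(-5 + 5\right)^{2} + 2 = 24 \left(-5 + 5\right)^{2} + 2 = 24 \cdot 0^{2} + 2 = 24 \cdot 0 + 2 = 0 + 2 = 2$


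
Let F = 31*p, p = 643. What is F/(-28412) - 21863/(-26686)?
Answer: 44619759/379101316 ≈ 0.11770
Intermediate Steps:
F = 19933 (F = 31*643 = 19933)
F/(-28412) - 21863/(-26686) = 19933/(-28412) - 21863/(-26686) = 19933*(-1/28412) - 21863*(-1/26686) = -19933/28412 + 21863/26686 = 44619759/379101316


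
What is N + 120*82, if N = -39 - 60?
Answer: 9741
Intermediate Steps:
N = -99
N + 120*82 = -99 + 120*82 = -99 + 9840 = 9741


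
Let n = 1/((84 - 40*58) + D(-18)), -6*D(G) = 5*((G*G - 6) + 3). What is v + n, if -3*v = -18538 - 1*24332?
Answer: 71550028/5007 ≈ 14290.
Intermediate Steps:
D(G) = 5/2 - 5*G**2/6 (D(G) = -5*((G*G - 6) + 3)/6 = -5*((G**2 - 6) + 3)/6 = -5*((-6 + G**2) + 3)/6 = -5*(-3 + G**2)/6 = -(-15 + 5*G**2)/6 = 5/2 - 5*G**2/6)
v = 14290 (v = -(-18538 - 1*24332)/3 = -(-18538 - 24332)/3 = -1/3*(-42870) = 14290)
n = -2/5007 (n = 1/((84 - 40*58) + (5/2 - 5/6*(-18)**2)) = 1/((84 - 2320) + (5/2 - 5/6*324)) = 1/(-2236 + (5/2 - 270)) = 1/(-2236 - 535/2) = 1/(-5007/2) = -2/5007 ≈ -0.00039944)
v + n = 14290 - 2/5007 = 71550028/5007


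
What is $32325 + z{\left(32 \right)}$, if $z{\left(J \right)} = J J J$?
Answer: $65093$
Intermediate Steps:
$z{\left(J \right)} = J^{3}$ ($z{\left(J \right)} = J^{2} J = J^{3}$)
$32325 + z{\left(32 \right)} = 32325 + 32^{3} = 32325 + 32768 = 65093$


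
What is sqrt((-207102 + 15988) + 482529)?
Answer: sqrt(291415) ≈ 539.83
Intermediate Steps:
sqrt((-207102 + 15988) + 482529) = sqrt(-191114 + 482529) = sqrt(291415)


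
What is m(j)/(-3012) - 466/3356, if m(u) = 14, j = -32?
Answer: -90661/631767 ≈ -0.14350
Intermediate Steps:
m(j)/(-3012) - 466/3356 = 14/(-3012) - 466/3356 = 14*(-1/3012) - 466*1/3356 = -7/1506 - 233/1678 = -90661/631767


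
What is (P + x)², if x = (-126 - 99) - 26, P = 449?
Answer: 39204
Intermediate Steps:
x = -251 (x = -225 - 26 = -251)
(P + x)² = (449 - 251)² = 198² = 39204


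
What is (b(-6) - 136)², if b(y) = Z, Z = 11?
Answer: 15625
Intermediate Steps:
b(y) = 11
(b(-6) - 136)² = (11 - 136)² = (-125)² = 15625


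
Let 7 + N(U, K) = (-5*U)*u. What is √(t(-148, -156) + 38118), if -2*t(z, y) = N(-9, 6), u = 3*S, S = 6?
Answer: √150866/2 ≈ 194.21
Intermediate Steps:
u = 18 (u = 3*6 = 18)
N(U, K) = -7 - 90*U (N(U, K) = -7 - 5*U*18 = -7 - 90*U)
t(z, y) = -803/2 (t(z, y) = -(-7 - 90*(-9))/2 = -(-7 + 810)/2 = -½*803 = -803/2)
√(t(-148, -156) + 38118) = √(-803/2 + 38118) = √(75433/2) = √150866/2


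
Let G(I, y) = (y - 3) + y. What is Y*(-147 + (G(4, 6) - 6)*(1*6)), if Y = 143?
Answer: -18447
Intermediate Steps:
G(I, y) = -3 + 2*y (G(I, y) = (-3 + y) + y = -3 + 2*y)
Y*(-147 + (G(4, 6) - 6)*(1*6)) = 143*(-147 + ((-3 + 2*6) - 6)*(1*6)) = 143*(-147 + ((-3 + 12) - 6)*6) = 143*(-147 + (9 - 6)*6) = 143*(-147 + 3*6) = 143*(-147 + 18) = 143*(-129) = -18447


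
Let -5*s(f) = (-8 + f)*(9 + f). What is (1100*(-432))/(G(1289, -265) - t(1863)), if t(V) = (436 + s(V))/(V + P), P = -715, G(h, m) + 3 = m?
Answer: -45460800/32201 ≈ -1411.8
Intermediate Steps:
G(h, m) = -3 + m
s(f) = -(-8 + f)*(9 + f)/5
t(V) = (2252/5 - V/5 - V²/5)/(-715 + V) (t(V) = (436 + (72/5 - V/5 - V²/5))/(V - 715) = (2252/5 - V/5 - V²/5)/(-715 + V))
(1100*(-432))/(G(1289, -265) - t(1863)) = (1100*(-432))/((-3 - 265) - (2252 - 1*1863 - 1*1863²)/(5*(-715 + 1863))) = -475200/(-268 - (2252 - 1863 - 1*3470769)/(5*1148)) = -475200/(-268 - (2252 - 1863 - 3470769)/(5*1148)) = -475200/(-268 - (-3470380)/(5*1148)) = -475200/(-268 - 1*(-173519/287)) = -475200/(-268 + 173519/287) = -475200/96603/287 = -475200*287/96603 = -45460800/32201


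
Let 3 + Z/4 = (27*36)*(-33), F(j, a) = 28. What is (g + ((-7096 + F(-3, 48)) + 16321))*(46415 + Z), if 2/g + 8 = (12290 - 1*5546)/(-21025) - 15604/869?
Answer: -181915749033931529/240050218 ≈ -7.5782e+8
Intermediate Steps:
g = -18270725/240050218 (g = 2/(-8 + ((12290 - 1*5546)/(-21025) - 15604/869)) = 2/(-8 + ((12290 - 5546)*(-1/21025) - 15604*1/869)) = 2/(-8 + (6744*(-1/21025) - 15604/869)) = 2/(-8 + (-6744/21025 - 15604/869)) = 2/(-8 - 333934636/18270725) = 2/(-480100436/18270725) = 2*(-18270725/480100436) = -18270725/240050218 ≈ -0.076112)
Z = -128316 (Z = -12 + 4*((27*36)*(-33)) = -12 + 4*(972*(-33)) = -12 + 4*(-32076) = -12 - 128304 = -128316)
(g + ((-7096 + F(-3, 48)) + 16321))*(46415 + Z) = (-18270725/240050218 + ((-7096 + 28) + 16321))*(46415 - 128316) = (-18270725/240050218 + (-7068 + 16321))*(-81901) = (-18270725/240050218 + 9253)*(-81901) = (2221166396429/240050218)*(-81901) = -181915749033931529/240050218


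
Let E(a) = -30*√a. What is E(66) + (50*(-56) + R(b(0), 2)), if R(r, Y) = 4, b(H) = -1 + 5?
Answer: -2796 - 30*√66 ≈ -3039.7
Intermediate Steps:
b(H) = 4
E(66) + (50*(-56) + R(b(0), 2)) = -30*√66 + (50*(-56) + 4) = -30*√66 + (-2800 + 4) = -30*√66 - 2796 = -2796 - 30*√66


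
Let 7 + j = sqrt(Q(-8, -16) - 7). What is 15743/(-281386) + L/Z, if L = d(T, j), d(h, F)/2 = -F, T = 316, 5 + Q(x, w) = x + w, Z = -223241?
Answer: -502631781/8973841718 + 12*I/223241 ≈ -0.056011 + 5.3754e-5*I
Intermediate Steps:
Q(x, w) = -5 + w + x (Q(x, w) = -5 + (x + w) = -5 + (w + x) = -5 + w + x)
j = -7 + 6*I (j = -7 + sqrt((-5 - 16 - 8) - 7) = -7 + sqrt(-29 - 7) = -7 + sqrt(-36) = -7 + 6*I ≈ -7.0 + 6.0*I)
d(h, F) = -2*F (d(h, F) = 2*(-F) = -2*F)
L = 14 - 12*I (L = -2*(-7 + 6*I) = 14 - 12*I ≈ 14.0 - 12.0*I)
15743/(-281386) + L/Z = 15743/(-281386) + (14 - 12*I)/(-223241) = 15743*(-1/281386) + (14 - 12*I)*(-1/223241) = -2249/40198 + (-14/223241 + 12*I/223241) = -502631781/8973841718 + 12*I/223241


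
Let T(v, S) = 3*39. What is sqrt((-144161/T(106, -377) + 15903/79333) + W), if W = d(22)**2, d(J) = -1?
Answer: I*sqrt(11783534059509329)/3093987 ≈ 35.085*I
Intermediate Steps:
T(v, S) = 117
W = 1 (W = (-1)**2 = 1)
sqrt((-144161/T(106, -377) + 15903/79333) + W) = sqrt((-144161/117 + 15903/79333) + 1) = sqrt(-11434863962/9281961 + 1) = sqrt(-11425582001/9281961) = I*sqrt(11783534059509329)/3093987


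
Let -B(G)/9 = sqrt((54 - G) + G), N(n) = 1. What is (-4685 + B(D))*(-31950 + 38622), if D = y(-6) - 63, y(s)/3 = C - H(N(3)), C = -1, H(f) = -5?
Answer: -31258320 - 180144*sqrt(6) ≈ -3.1700e+7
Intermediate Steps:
y(s) = 12 (y(s) = 3*(-1 - 1*(-5)) = 3*(-1 + 5) = 3*4 = 12)
D = -51 (D = 12 - 63 = -51)
B(G) = -27*sqrt(6) (B(G) = -9*sqrt((54 - G) + G) = -27*sqrt(6))
(-4685 + B(D))*(-31950 + 38622) = (-4685 - 27*sqrt(6))*(-31950 + 38622) = (-4685 - 27*sqrt(6))*6672 = -31258320 - 180144*sqrt(6)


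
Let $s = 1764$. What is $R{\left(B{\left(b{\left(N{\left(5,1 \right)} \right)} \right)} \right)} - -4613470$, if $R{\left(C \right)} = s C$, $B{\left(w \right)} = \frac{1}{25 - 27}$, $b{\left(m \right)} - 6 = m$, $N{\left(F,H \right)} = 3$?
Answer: $4612588$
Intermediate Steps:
$b{\left(m \right)} = 6 + m$
$B{\left(w \right)} = - \frac{1}{2}$ ($B{\left(w \right)} = \frac{1}{-2} = - \frac{1}{2}$)
$R{\left(C \right)} = 1764 C$
$R{\left(B{\left(b{\left(N{\left(5,1 \right)} \right)} \right)} \right)} - -4613470 = 1764 \left(- \frac{1}{2}\right) - -4613470 = -882 + 4613470 = 4612588$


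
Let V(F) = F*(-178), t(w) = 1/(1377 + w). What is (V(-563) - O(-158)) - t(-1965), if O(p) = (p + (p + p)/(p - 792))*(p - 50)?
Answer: 18830179507/279300 ≈ 67419.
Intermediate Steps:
O(p) = (-50 + p)*(p + 2*p/(-792 + p)) (O(p) = (p + (2*p)/(-792 + p))*(-50 + p) = (p + 2*p/(-792 + p))*(-50 + p) = (-50 + p)*(p + 2*p/(-792 + p)))
V(F) = -178*F
(V(-563) - O(-158)) - t(-1965) = (-178*(-563) - (-158)*(39500 + (-158)**2 - 840*(-158))/(-792 - 158)) - 1/(1377 - 1965) = (100214 - (-158)*(39500 + 24964 + 132720)/(-950)) - 1/(-588) = (100214 - (-158)*(-1)*197184/950) - 1*(-1/588) = (100214 - 1*15577536/475) + 1/588 = (100214 - 15577536/475) + 1/588 = 32024114/475 + 1/588 = 18830179507/279300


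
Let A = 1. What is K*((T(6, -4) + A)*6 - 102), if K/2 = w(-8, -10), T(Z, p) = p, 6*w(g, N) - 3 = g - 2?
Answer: 280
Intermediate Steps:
w(g, N) = ⅙ + g/6 (w(g, N) = ½ + (g - 2)/6 = ½ + (-2 + g)/6 = ½ + (-⅓ + g/6) = ⅙ + g/6)
K = -7/3 (K = 2*(⅙ + (⅙)*(-8)) = 2*(⅙ - 4/3) = 2*(-7/6) = -7/3 ≈ -2.3333)
K*((T(6, -4) + A)*6 - 102) = -7*((-4 + 1)*6 - 102)/3 = -7*(-3*6 - 102)/3 = -7*(-18 - 102)/3 = -7/3*(-120) = 280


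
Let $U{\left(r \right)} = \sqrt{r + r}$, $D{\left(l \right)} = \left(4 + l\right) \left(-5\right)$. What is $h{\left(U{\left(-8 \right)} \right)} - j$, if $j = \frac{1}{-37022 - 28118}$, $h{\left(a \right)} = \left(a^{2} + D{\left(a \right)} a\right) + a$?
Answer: $\frac{4168961}{65140} - 76 i \approx 64.0 - 76.0 i$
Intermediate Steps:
$D{\left(l \right)} = -20 - 5 l$
$U{\left(r \right)} = \sqrt{2} \sqrt{r}$ ($U{\left(r \right)} = \sqrt{2 r} = \sqrt{2} \sqrt{r}$)
$h{\left(a \right)} = a + a^{2} + a \left(-20 - 5 a\right)$ ($h{\left(a \right)} = \left(a^{2} + \left(-20 - 5 a\right) a\right) + a = \left(a^{2} + a \left(-20 - 5 a\right)\right) + a = a + a^{2} + a \left(-20 - 5 a\right)$)
$j = - \frac{1}{65140}$ ($j = \frac{1}{-65140} = - \frac{1}{65140} \approx -1.5352 \cdot 10^{-5}$)
$h{\left(U{\left(-8 \right)} \right)} - j = \sqrt{2} \sqrt{-8} \left(-19 - 4 \sqrt{2} \sqrt{-8}\right) - - \frac{1}{65140} = \sqrt{2} \cdot 2 i \sqrt{2} \left(-19 - 4 \sqrt{2} \cdot 2 i \sqrt{2}\right) + \frac{1}{65140} = 4 i \left(-19 - 4 \cdot 4 i\right) + \frac{1}{65140} = 4 i \left(-19 - 16 i\right) + \frac{1}{65140} = \frac{1}{65140} + 4 i \left(-19 - 16 i\right)$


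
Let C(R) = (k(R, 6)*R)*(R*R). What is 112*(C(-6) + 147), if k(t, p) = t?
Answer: 161616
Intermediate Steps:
C(R) = R⁴ (C(R) = (R*R)*(R*R) = R²*R² = R⁴)
112*(C(-6) + 147) = 112*((-6)⁴ + 147) = 112*(1296 + 147) = 112*1443 = 161616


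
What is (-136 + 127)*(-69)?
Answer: 621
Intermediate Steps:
(-136 + 127)*(-69) = -9*(-69) = 621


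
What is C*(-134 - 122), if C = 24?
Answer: -6144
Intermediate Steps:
C*(-134 - 122) = 24*(-134 - 122) = 24*(-256) = -6144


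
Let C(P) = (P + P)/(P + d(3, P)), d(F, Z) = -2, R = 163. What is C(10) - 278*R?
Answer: -90623/2 ≈ -45312.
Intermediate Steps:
C(P) = 2*P/(-2 + P) (C(P) = (P + P)/(P - 2) = (2*P)/(-2 + P) = 2*P/(-2 + P))
C(10) - 278*R = 2*10/(-2 + 10) - 278*163 = 2*10/8 - 45314 = 2*10*(1/8) - 45314 = 5/2 - 45314 = -90623/2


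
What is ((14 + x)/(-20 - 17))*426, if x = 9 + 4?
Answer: -11502/37 ≈ -310.86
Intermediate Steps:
x = 13
((14 + x)/(-20 - 17))*426 = ((14 + 13)/(-20 - 17))*426 = (27/(-37))*426 = (27*(-1/37))*426 = -27/37*426 = -11502/37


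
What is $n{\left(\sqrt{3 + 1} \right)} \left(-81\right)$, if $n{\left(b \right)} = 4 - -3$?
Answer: $-567$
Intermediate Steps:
$n{\left(b \right)} = 7$ ($n{\left(b \right)} = 4 + 3 = 7$)
$n{\left(\sqrt{3 + 1} \right)} \left(-81\right) = 7 \left(-81\right) = -567$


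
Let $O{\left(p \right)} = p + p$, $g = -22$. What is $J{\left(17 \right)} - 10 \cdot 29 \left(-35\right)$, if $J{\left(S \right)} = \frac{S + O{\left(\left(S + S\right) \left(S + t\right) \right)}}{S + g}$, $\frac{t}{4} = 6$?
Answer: $9589$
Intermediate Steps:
$t = 24$ ($t = 4 \cdot 6 = 24$)
$O{\left(p \right)} = 2 p$
$J{\left(S \right)} = \frac{S + 4 S \left(24 + S\right)}{-22 + S}$ ($J{\left(S \right)} = \frac{S + 2 \left(S + S\right) \left(S + 24\right)}{S - 22} = \frac{S + 2 \cdot 2 S \left(24 + S\right)}{-22 + S} = \frac{S + 4 S \left(24 + S\right)}{-22 + S}$)
$J{\left(17 \right)} - 10 \cdot 29 \left(-35\right) = \frac{17 \left(97 + 4 \cdot 17\right)}{-22 + 17} - 10 \cdot 29 \left(-35\right) = \frac{17 \left(97 + 68\right)}{-5} - 290 \left(-35\right) = 17 \left(- \frac{1}{5}\right) 165 - -10150 = -561 + 10150 = 9589$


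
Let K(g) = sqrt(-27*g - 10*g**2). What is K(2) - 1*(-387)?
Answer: 387 + I*sqrt(94) ≈ 387.0 + 9.6954*I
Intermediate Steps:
K(2) - 1*(-387) = sqrt(-1*2*(27 + 10*2)) - 1*(-387) = sqrt(-1*2*(27 + 20)) + 387 = sqrt(-1*2*47) + 387 = sqrt(-94) + 387 = I*sqrt(94) + 387 = 387 + I*sqrt(94)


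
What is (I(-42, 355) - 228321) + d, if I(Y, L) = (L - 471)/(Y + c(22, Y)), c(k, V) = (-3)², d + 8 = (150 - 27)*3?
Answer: -7522564/33 ≈ -2.2796e+5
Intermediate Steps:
d = 361 (d = -8 + (150 - 27)*3 = -8 + 123*3 = -8 + 369 = 361)
c(k, V) = 9
I(Y, L) = (-471 + L)/(9 + Y) (I(Y, L) = (L - 471)/(Y + 9) = (-471 + L)/(9 + Y))
(I(-42, 355) - 228321) + d = ((-471 + 355)/(9 - 42) - 228321) + 361 = (-116/(-33) - 228321) + 361 = (-1/33*(-116) - 228321) + 361 = (116/33 - 228321) + 361 = -7534477/33 + 361 = -7522564/33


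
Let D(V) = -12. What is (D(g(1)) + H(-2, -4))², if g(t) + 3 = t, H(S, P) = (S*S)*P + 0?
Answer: 784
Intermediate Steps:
H(S, P) = P*S² (H(S, P) = S²*P + 0 = P*S² + 0 = P*S²)
g(t) = -3 + t
(D(g(1)) + H(-2, -4))² = (-12 - 4*(-2)²)² = (-12 - 4*4)² = (-12 - 16)² = (-28)² = 784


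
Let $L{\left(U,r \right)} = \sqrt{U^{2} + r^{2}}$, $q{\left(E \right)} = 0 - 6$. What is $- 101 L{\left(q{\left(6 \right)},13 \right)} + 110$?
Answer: $110 - 101 \sqrt{205} \approx -1336.1$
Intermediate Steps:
$q{\left(E \right)} = -6$ ($q{\left(E \right)} = 0 - 6 = -6$)
$- 101 L{\left(q{\left(6 \right)},13 \right)} + 110 = - 101 \sqrt{\left(-6\right)^{2} + 13^{2}} + 110 = - 101 \sqrt{36 + 169} + 110 = - 101 \sqrt{205} + 110 = 110 - 101 \sqrt{205}$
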